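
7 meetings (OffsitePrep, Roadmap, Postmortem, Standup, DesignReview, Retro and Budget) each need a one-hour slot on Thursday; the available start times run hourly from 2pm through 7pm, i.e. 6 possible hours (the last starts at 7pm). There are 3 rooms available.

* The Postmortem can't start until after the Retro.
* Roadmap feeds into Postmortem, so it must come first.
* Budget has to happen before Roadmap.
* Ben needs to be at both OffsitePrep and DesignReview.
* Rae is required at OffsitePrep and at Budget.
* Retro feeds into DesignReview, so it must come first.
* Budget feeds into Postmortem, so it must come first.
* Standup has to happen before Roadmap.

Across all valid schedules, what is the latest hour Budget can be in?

5pm

Downstream work caps Budget at 5pm.
Budget at 5pm is achievable: Roadmap -> 6pm, Standup -> 2pm, Budget -> 5pm, Retro -> 2pm, OffsitePrep -> 2pm, DesignReview -> 3pm, Postmortem -> 7pm.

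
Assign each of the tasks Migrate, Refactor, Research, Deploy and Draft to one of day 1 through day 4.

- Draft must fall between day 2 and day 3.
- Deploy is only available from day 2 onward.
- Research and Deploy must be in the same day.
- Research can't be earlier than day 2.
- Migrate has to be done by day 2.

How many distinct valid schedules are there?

Splitting on Migrate: it can be day 1 (24), day 2 (24). Listing each branch's schedules as (Refactor, Research, Deploy, Draft) by day number:
Migrate=day 1: (1,2,2,2) (1,2,2,3) (1,3,3,2) (1,3,3,3) (1,4,4,2) (1,4,4,3) (2,2,2,2) (2,2,2,3) (2,3,3,2) (2,3,3,3) (2,4,4,2) (2,4,4,3) (3,2,2,2) (3,2,2,3) (3,3,3,2) (3,3,3,3) (3,4,4,2) (3,4,4,3) (4,2,2,2) (4,2,2,3) (4,3,3,2) (4,3,3,3) (4,4,4,2) (4,4,4,3) — 24.
Migrate=day 2: (1,2,2,2) (1,2,2,3) (1,3,3,2) (1,3,3,3) (1,4,4,2) (1,4,4,3) (2,2,2,2) (2,2,2,3) (2,3,3,2) (2,3,3,3) (2,4,4,2) (2,4,4,3) (3,2,2,2) (3,2,2,3) (3,3,3,2) (3,3,3,3) (3,4,4,2) (3,4,4,3) (4,2,2,2) (4,2,2,3) (4,3,3,2) (4,3,3,3) (4,4,4,2) (4,4,4,3) — 24.
Summing: 24 + 24 = 48.

48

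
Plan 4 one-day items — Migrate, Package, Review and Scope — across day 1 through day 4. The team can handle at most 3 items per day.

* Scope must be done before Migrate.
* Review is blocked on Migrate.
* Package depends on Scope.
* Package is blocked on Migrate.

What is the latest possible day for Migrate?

Precedence pushes Migrate to at least day 2; downstream work caps Migrate at day 3.
Migrate at day 3 is achievable: Package=day 4, Scope=day 1, Migrate=day 3, Review=day 4.

day 3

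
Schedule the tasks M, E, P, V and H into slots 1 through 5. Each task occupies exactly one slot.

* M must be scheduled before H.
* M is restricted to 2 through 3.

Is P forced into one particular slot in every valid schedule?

P can be 1 (e.g. M in 2; H in 3; P in 1; V in 1; E in 1) or 2 (e.g. M=2, E=1, V=1, P=2, H=3).

No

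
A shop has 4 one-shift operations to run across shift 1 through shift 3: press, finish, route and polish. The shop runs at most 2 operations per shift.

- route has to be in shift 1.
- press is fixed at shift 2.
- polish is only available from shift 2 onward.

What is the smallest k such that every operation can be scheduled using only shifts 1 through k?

2

With at most 2 per shift and 4 operations, at least 2 shifts are needed.
press can't be placed before shift 2, so the schedule must run through at least shift 2.
2 works (last occupied shift: shift 2): for example finish in shift 1; polish in shift 2; press in shift 2; route in shift 1.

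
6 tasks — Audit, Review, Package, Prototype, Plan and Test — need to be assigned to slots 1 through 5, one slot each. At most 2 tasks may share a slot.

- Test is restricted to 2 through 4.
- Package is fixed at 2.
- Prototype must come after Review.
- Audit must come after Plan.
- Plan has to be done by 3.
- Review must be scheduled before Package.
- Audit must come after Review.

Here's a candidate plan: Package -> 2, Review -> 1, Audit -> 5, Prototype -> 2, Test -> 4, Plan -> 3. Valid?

Prototype must come after Review — holds.
Plan has to be done by 3 — holds.
Audit must come after Plan — holds.
Review must be scheduled before Package — holds.
Package is fixed at 2 — holds.
At most 2 tasks may share a slot — holds.
Test is restricted to 2 through 4 — holds.
Audit must come after Review — holds.

Yes, all constraints hold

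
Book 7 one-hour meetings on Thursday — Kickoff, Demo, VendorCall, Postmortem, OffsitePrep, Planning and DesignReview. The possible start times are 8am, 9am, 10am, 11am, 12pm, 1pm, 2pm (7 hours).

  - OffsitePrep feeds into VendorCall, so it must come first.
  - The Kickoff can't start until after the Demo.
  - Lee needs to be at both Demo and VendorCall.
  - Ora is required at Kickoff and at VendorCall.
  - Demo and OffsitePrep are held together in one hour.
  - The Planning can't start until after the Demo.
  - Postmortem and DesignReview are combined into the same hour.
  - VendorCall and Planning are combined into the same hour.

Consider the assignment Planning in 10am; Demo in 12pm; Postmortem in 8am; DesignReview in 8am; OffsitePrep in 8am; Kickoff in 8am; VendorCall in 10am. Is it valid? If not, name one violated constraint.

No. The Kickoff can't start until after the Demo is not satisfied.

Postmortem and DesignReview are combined into the same hour — holds.
Ora is required at Kickoff and at VendorCall — holds.
VendorCall and Planning are combined into the same hour — holds.
The Planning can't start until after the Demo — violated.
OffsitePrep feeds into VendorCall, so it must come first — holds.
Lee needs to be at both Demo and VendorCall — holds.
Demo and OffsitePrep are held together in one hour — violated.
The Kickoff can't start until after the Demo — violated.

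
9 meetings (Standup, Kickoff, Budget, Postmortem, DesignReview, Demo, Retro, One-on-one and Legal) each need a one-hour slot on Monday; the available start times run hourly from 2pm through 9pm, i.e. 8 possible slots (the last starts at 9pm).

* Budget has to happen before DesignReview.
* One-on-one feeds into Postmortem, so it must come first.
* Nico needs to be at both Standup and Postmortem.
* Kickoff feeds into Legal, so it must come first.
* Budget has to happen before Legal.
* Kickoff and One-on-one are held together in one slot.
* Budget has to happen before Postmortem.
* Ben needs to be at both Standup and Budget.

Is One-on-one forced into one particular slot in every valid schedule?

One-on-one can be 2pm (e.g. Postmortem=3pm, DesignReview=3pm, Demo=2pm, Standup=4pm, Retro=2pm, Legal=3pm, Kickoff=2pm, One-on-one=2pm, Budget=2pm) or 3pm (e.g. Legal=4pm; Retro=2pm; DesignReview=3pm; One-on-one=3pm; Standup=3pm; Demo=2pm; Postmortem=4pm; Budget=2pm; Kickoff=3pm).

No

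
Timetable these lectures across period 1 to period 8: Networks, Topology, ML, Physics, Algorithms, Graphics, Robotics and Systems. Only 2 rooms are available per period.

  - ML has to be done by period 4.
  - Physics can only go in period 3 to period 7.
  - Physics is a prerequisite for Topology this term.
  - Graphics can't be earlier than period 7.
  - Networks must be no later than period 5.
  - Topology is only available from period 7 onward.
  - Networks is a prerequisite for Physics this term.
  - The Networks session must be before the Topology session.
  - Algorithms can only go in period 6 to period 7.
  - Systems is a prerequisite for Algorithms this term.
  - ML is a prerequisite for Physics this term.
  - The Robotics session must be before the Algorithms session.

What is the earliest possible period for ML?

ML's own window allows nothing later than period 4.
ML at period 1 is achievable: Systems in period 2; ML in period 1; Topology in period 7; Algorithms in period 6; Robotics in period 2; Graphics in period 7; Physics in period 3; Networks in period 1.

period 1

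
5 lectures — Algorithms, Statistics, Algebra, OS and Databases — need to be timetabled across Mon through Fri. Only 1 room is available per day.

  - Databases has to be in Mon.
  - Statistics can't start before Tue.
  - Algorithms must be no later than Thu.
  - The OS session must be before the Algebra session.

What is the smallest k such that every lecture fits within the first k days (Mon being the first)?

The precedence chain requires at least 2 distinct days.
With at most 1 per day and 5 lectures, at least 5 days are needed.
5 works (last occupied day: Fri): for example Algorithms=Tue, OS=Thu, Databases=Mon, Statistics=Wed, Algebra=Fri.

5 days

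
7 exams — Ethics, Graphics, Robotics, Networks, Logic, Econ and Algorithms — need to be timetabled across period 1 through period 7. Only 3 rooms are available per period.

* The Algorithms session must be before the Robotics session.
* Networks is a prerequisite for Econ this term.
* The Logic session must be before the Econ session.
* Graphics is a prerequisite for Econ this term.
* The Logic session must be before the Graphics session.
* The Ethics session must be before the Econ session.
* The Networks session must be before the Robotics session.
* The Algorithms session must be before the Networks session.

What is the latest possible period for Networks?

period 6

Precedence pushes Networks to at least period 2; downstream work caps Networks at period 6.
Networks at period 6 is achievable: Ethics in period 1, Networks in period 6, Logic in period 1, Robotics in period 7, Algorithms in period 1, Econ in period 7, Graphics in period 2.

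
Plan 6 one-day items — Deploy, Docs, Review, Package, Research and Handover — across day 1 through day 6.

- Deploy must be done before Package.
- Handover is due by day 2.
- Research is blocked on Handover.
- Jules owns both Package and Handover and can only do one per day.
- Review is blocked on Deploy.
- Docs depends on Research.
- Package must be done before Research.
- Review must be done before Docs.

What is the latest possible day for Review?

Precedence pushes Review to at least day 2; downstream work caps Review at day 5.
Review at day 5 is achievable: Handover=day 1, Review=day 5, Package=day 2, Research=day 3, Deploy=day 1, Docs=day 6.

day 5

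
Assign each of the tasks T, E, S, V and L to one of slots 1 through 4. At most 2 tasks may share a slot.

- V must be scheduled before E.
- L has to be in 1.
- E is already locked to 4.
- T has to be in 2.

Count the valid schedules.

10

Splitting on S: it can be 1 (2), 2 (2), 3 (3), 4 (3). Listing each branch's schedules as (T, E, V, L):
S=1: (2,4,2,1) (2,4,3,1) — 2.
S=2: (2,4,1,1) (2,4,3,1) — 2.
S=3: (2,4,1,1) (2,4,2,1) (2,4,3,1) — 3.
S=4: (2,4,1,1) (2,4,2,1) (2,4,3,1) — 3.
Summing: 2 + 2 + 3 + 3 = 10.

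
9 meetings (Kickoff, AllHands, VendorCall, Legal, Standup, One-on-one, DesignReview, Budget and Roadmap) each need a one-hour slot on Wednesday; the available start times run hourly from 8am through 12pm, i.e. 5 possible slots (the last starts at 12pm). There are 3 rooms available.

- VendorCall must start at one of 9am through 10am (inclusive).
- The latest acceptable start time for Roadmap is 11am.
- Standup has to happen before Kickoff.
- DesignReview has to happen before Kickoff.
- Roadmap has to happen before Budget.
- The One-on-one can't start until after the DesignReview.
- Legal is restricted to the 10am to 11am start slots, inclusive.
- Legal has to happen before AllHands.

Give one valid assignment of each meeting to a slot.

Roadmap=8am; Standup=8am; AllHands=11am; Legal=10am; Budget=10am; DesignReview=8am; Kickoff=9am; One-on-one=9am; VendorCall=9am

Checking: Standup(8am) before Kickoff(9am); DesignReview(8am) before Kickoff(9am); DesignReview(8am) before One-on-one(9am); Roadmap(8am) before Budget(10am); Legal(10am) before AllHands(11am); Roadmap=8am in [8am,11am]; VendorCall=9am in [9am,10am]; Legal=10am in [10am,11am]; max 3 per slot (cap 3).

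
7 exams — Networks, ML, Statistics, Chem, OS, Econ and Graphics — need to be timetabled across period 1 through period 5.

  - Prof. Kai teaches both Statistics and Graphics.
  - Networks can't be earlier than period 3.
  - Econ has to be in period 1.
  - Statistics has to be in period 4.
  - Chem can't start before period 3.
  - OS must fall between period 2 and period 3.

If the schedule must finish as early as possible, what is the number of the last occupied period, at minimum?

Statistics can't be placed before period 4, so the schedule must run through at least period 4.
4 works (last occupied period: period 4): for example Chem -> period 3, OS -> period 2, Networks -> period 3, ML -> period 1, Econ -> period 1, Statistics -> period 4, Graphics -> period 1.

4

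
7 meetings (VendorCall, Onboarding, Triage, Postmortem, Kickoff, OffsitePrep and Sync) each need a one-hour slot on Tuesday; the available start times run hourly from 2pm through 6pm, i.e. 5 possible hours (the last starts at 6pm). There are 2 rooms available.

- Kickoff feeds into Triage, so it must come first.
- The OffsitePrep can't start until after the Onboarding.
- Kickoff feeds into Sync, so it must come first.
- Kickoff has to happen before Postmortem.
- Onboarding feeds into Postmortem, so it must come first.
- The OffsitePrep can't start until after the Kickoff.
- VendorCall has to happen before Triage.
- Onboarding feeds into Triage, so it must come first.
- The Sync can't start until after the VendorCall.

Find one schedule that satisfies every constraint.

Triage=4pm; Kickoff=2pm; Postmortem=3pm; Onboarding=2pm; VendorCall=3pm; OffsitePrep=4pm; Sync=5pm

Checking: Kickoff(2pm) before Postmortem(3pm); Kickoff(2pm) before Triage(4pm); Onboarding(2pm) before Triage(4pm); Onboarding(2pm) before OffsitePrep(4pm); Onboarding(2pm) before Postmortem(3pm); VendorCall(3pm) before Triage(4pm); Kickoff(2pm) before Sync(5pm); Kickoff(2pm) before OffsitePrep(4pm); VendorCall(3pm) before Sync(5pm); max 2 per hour (cap 2).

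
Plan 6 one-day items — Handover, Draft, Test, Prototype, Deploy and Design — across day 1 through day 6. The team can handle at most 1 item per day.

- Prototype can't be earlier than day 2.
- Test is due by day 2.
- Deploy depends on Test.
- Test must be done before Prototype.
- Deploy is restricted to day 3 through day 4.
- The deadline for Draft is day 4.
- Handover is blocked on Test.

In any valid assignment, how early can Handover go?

Precedence pushes Handover to at least day 2.
Handover at day 2 is achievable: Draft in day 4; Prototype in day 5; Deploy in day 3; Design in day 6; Handover in day 2; Test in day 1.

day 2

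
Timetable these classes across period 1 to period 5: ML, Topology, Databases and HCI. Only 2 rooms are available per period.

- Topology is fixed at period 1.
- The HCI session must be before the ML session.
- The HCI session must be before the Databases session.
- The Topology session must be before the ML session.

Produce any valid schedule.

Databases=period 2; ML=period 2; HCI=period 1; Topology=period 1

Checking: HCI(period 1) before Databases(period 2); Topology(period 1) before ML(period 2); HCI(period 1) before ML(period 2); Topology=period 1 in [period 1,period 1]; max 2 per period (cap 2).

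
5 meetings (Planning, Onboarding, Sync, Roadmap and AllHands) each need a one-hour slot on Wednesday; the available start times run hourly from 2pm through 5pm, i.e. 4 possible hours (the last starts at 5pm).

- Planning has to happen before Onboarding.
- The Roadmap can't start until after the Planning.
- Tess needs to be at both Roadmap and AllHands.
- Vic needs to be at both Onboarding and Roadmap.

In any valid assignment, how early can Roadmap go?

Precedence pushes Roadmap to at least 3pm.
Roadmap at 3pm is achievable: AllHands -> 2pm; Onboarding -> 4pm; Sync -> 2pm; Planning -> 2pm; Roadmap -> 3pm.

3pm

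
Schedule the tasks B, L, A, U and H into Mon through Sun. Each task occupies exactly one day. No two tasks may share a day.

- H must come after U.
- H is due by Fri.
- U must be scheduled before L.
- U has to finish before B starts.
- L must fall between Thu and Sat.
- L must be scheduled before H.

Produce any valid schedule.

A -> Wed, U -> Mon, L -> Thu, B -> Tue, H -> Fri

Checking: U(Mon) before L(Thu); L(Thu) before H(Fri); U(Mon) before H(Fri); U(Mon) before B(Tue); L=Thu in [Thu,Sat]; H=Fri in [Mon,Fri]; max 1 per day (cap 1).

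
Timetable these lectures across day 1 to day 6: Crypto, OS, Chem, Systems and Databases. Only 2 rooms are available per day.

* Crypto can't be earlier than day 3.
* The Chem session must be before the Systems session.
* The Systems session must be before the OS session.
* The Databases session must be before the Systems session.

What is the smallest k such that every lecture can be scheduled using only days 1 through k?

3 days

The precedence chain requires at least 3 distinct days.
With at most 2 per day and 5 lectures, at least 3 days are needed.
3 works (last occupied day: day 3): for example Systems=day 2; Databases=day 1; Crypto=day 3; OS=day 3; Chem=day 1.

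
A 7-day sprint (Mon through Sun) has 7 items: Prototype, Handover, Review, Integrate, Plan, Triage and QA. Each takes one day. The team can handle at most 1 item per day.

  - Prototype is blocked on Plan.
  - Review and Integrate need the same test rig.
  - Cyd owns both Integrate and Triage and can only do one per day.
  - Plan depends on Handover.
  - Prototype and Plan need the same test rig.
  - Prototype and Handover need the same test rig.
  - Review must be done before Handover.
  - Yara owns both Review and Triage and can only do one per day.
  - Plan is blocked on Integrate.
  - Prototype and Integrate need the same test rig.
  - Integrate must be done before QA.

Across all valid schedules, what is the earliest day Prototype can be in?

Fri

Precedence pushes Prototype to at least Thu.
Prototype at Fri is achievable: Plan in Thu, Handover in Tue, QA in Sat, Prototype in Fri, Review in Mon, Triage in Sun, Integrate in Wed.
Nothing earlier works — the conflict and capacity constraints rule out every day before Fri.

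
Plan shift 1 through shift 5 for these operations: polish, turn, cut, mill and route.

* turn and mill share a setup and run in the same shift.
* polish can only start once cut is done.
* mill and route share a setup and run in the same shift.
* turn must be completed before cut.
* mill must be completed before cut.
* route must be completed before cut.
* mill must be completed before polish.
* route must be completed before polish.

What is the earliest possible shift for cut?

Precedence pushes cut to at least shift 2; downstream work caps cut at shift 4.
cut at shift 2 is achievable: route=shift 1; mill=shift 1; cut=shift 2; turn=shift 1; polish=shift 3.

shift 2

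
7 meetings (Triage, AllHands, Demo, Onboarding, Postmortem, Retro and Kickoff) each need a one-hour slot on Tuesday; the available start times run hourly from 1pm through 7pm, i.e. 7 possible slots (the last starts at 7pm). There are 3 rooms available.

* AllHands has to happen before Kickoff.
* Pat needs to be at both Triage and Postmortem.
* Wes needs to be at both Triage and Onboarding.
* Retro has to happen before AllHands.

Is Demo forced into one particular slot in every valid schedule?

No

Demo can be 1pm (e.g. Triage -> 1pm, Postmortem -> 2pm, Demo -> 1pm, Retro -> 1pm, Kickoff -> 3pm, Onboarding -> 2pm, AllHands -> 2pm) or 2pm (e.g. Kickoff in 3pm, Retro in 1pm, Demo in 2pm, Triage in 1pm, Postmortem in 3pm, AllHands in 2pm, Onboarding in 2pm).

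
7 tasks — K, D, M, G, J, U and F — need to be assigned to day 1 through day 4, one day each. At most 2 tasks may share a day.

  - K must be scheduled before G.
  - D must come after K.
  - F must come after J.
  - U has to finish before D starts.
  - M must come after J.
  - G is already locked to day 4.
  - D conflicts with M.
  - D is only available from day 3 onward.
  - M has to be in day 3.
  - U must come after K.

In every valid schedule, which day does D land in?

D's window is day 3–day 4.
M is fixed at day 3, and D can't share a day with M.
So D must be day 4.

day 4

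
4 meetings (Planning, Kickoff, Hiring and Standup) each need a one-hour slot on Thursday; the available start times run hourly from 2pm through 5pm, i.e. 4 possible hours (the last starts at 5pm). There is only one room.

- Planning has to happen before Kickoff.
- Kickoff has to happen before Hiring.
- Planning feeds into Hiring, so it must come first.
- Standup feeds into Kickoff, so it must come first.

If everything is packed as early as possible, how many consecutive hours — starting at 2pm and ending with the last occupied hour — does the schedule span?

The precedence chain requires at least 3 distinct hours.
With at most 1 per hour and 4 meetings, at least 4 hours are needed.
4 works (last occupied hour: 5pm): for example Planning -> 2pm; Hiring -> 5pm; Standup -> 3pm; Kickoff -> 4pm.

4 hours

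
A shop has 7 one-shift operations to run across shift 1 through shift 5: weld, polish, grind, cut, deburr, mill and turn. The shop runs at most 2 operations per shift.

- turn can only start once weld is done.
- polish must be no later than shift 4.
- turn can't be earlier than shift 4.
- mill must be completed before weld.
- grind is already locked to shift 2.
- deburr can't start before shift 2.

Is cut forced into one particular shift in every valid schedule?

cut can be shift 1 (e.g. cut in shift 1, turn in shift 4, grind in shift 2, polish in shift 1, mill in shift 2, deburr in shift 3, weld in shift 3) or shift 2 (e.g. polish in shift 1; weld in shift 3; cut in shift 2; mill in shift 1; grind in shift 2; turn in shift 4; deburr in shift 3).

No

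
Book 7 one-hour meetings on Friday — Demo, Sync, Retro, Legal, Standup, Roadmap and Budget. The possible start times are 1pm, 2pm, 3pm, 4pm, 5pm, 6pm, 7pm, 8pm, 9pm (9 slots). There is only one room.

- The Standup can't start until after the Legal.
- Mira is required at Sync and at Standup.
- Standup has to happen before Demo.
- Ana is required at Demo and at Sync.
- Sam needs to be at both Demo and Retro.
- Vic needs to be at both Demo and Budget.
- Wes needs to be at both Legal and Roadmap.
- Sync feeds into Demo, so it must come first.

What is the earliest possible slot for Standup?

Precedence pushes Standup to at least 2pm; downstream work caps Standup at 8pm.
Standup at 2pm is achievable: Standup in 2pm; Budget in 7pm; Demo in 4pm; Legal in 1pm; Sync in 3pm; Retro in 5pm; Roadmap in 6pm.

2pm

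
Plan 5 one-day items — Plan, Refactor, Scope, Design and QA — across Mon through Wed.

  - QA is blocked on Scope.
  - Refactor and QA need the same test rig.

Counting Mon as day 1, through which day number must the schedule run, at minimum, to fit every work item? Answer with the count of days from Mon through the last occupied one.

The precedence chain requires at least 2 distinct days.
2 works (last occupied day: Tue): for example Scope=Mon, Design=Mon, Plan=Mon, Refactor=Mon, QA=Tue.

2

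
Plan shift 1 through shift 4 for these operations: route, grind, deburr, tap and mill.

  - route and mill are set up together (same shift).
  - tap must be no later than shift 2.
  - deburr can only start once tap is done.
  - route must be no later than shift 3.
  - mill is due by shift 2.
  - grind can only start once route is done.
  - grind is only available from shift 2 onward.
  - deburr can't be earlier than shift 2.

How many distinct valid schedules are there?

Splitting on route: it can be shift 1 (15), shift 2 (10). Listing each branch's schedules as (grind, deburr, tap, mill) by shift number:
route=shift 1: (2,2,1,1) (2,3,1,1) (2,3,2,1) (2,4,1,1) (2,4,2,1) (3,2,1,1) (3,3,1,1) (3,3,2,1) (3,4,1,1) (3,4,2,1) (4,2,1,1) (4,3,1,1) (4,3,2,1) (4,4,1,1) (4,4,2,1) — 15.
route=shift 2: (3,2,1,2) (3,3,1,2) (3,3,2,2) (3,4,1,2) (3,4,2,2) (4,2,1,2) (4,3,1,2) (4,3,2,2) (4,4,1,2) (4,4,2,2) — 10.
Summing: 15 + 10 = 25.

25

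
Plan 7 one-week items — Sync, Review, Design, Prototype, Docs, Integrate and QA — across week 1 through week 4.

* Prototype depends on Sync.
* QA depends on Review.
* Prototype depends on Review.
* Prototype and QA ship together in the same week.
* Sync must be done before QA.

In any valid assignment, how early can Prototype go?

Precedence pushes Prototype to at least week 2.
Prototype at week 2 is achievable: Integrate -> week 1; Review -> week 1; Docs -> week 1; Prototype -> week 2; Sync -> week 1; QA -> week 2; Design -> week 1.

week 2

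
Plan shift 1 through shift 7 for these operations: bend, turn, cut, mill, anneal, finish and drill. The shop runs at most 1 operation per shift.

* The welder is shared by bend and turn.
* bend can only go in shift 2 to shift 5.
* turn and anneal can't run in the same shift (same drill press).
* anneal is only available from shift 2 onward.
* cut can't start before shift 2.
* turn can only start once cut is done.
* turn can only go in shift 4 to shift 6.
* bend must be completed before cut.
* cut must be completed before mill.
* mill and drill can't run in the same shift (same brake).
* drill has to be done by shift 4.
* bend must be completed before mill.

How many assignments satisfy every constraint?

58

Splitting on bend: it can be shift 2 (38), shift 3 (16), shift 4 (4). Listing each branch's schedules as (turn, cut, mill, anneal, finish, drill) by shift number:
bend=shift 2: (4,3,5,6,7,1) (4,3,5,7,6,1) (4,3,6,5,7,1) (4,3,6,7,5,1) (4,3,7,5,6,1) (4,3,7,6,5,1) (5,3,4,6,7,1) (5,3,4,7,6,1) (5,3,6,4,7,1) (5,3,6,7,1,4) (5,3,6,7,4,1) (5,3,7,4,6,1) (5,3,7,6,1,4) (5,3,7,6,4,1) (5,4,6,3,7,1) (5,4,6,7,1,3) (5,4,6,7,3,1) (5,4,7,3,6,1) (5,4,7,6,1,3) (5,4,7,6,3,1) (6,3,4,5,7,1) (6,3,4,7,5,1) (6,3,5,4,7,1) (6,3,5,7,1,4) (6,3,5,7,4,1) (6,3,7,4,5,1) (6,3,7,5,1,4) (6,3,7,5,4,1) (6,4,5,3,7,1) (6,4,5,7,1,3) (6,4,5,7,3,1) (6,4,7,3,5,1) (6,4,7,5,1,3) (6,4,7,5,3,1) (6,5,7,3,1,4) (6,5,7,3,4,1) (6,5,7,4,1,3) (6,5,7,4,3,1) — 38.
bend=shift 3: (5,4,6,2,7,1) (5,4,6,7,1,2) (5,4,6,7,2,1) (5,4,7,2,6,1) (5,4,7,6,1,2) (5,4,7,6,2,1) (6,4,5,2,7,1) (6,4,5,7,1,2) (6,4,5,7,2,1) (6,4,7,2,5,1) (6,4,7,5,1,2) (6,4,7,5,2,1) (6,5,7,2,1,4) (6,5,7,2,4,1) (6,5,7,4,1,2) (6,5,7,4,2,1) — 16.
bend=shift 4: (6,5,7,2,1,3) (6,5,7,2,3,1) (6,5,7,3,1,2) (6,5,7,3,2,1) — 4.
Summing: 38 + 16 + 4 = 58.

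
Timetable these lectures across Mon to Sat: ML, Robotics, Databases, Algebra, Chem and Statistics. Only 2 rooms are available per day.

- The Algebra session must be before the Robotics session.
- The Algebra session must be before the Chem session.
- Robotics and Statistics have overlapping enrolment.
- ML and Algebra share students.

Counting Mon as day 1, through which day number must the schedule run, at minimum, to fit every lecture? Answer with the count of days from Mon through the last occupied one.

3

The precedence chain requires at least 2 distinct days.
With at most 2 per day and 6 lectures, at least 3 days are needed.
3 works (last occupied day: Wed): for example Databases -> Mon; Statistics -> Wed; Algebra -> Mon; Chem -> Tue; Robotics -> Tue; ML -> Wed.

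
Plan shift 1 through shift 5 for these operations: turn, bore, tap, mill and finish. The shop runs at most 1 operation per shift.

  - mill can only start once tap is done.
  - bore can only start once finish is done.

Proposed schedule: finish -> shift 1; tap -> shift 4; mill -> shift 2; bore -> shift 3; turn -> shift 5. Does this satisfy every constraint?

No — it violates: mill can only start once tap is done

mill can only start once tap is done — violated.
bore can only start once finish is done — holds.
The shop runs at most 1 operation per shift — holds.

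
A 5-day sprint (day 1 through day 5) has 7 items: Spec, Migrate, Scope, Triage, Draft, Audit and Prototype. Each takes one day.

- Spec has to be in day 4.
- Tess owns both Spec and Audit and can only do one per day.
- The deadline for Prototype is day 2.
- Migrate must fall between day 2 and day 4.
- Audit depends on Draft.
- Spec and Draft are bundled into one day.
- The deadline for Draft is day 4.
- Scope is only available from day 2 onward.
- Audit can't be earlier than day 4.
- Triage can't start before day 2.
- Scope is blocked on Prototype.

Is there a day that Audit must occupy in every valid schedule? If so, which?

day 5

Audit's window is day 4–day 5.
Spec is fixed at day 4, and Audit can't share a day with Spec.
So Audit must be day 5.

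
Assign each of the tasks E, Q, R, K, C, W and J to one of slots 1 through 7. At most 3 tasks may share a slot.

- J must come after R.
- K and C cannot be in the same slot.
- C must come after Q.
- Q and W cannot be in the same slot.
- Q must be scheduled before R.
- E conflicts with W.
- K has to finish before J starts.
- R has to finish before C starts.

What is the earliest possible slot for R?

2

Precedence pushes R to at least 2; downstream work caps R at 6.
R at 2 is achievable: K in 1; C in 3; R in 2; J in 3; W in 2; E in 1; Q in 1.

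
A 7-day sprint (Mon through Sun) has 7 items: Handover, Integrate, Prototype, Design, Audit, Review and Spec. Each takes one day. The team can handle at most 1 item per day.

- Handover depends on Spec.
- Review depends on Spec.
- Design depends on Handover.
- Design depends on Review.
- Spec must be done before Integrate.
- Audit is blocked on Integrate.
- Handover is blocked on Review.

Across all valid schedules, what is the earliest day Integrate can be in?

Precedence pushes Integrate to at least Tue; downstream work caps Integrate at Sat.
Integrate at Tue is achievable: Handover=Thu; Review=Wed; Audit=Sat; Design=Fri; Spec=Mon; Prototype=Sun; Integrate=Tue.

Tue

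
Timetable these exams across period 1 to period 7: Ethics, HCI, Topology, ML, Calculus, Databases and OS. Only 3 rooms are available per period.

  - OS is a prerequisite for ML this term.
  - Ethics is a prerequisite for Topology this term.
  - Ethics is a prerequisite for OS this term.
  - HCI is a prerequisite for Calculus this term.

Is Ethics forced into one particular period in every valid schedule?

No

Ethics can be period 1 (e.g. Calculus in period 2; Databases in period 1; HCI in period 1; ML in period 3; Topology in period 2; OS in period 2; Ethics in period 1) or period 2 (e.g. Databases=period 1, Topology=period 3, Ethics=period 2, ML=period 4, HCI=period 1, Calculus=period 2, OS=period 3).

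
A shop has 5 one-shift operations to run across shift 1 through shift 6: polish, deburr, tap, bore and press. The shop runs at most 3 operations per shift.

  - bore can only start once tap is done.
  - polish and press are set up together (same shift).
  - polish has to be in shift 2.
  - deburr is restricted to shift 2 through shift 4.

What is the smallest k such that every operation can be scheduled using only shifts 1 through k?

The precedence chain requires at least 2 distinct shifts.
With at most 3 per shift and 5 operations, at least 2 shifts are needed.
Could 2 shifts be enough, i.e. nothing placed later than shift 2? No: polish's window within 2 shifts is {shift 2}; deburr's window within 2 shifts is {shift 2}; bore must come after tap (at shift 1 or later) → {shift 2}; press must be in the same shift as polish (in {shift 2}) → {shift 2}; that puts polish, deburr, bore and press all in shift 2 — more than 3 per shift.
So 2 shifts is not enough.
3 works (last occupied shift: shift 3): for example tap=shift 1, bore=shift 3, press=shift 2, polish=shift 2, deburr=shift 2.

3 shifts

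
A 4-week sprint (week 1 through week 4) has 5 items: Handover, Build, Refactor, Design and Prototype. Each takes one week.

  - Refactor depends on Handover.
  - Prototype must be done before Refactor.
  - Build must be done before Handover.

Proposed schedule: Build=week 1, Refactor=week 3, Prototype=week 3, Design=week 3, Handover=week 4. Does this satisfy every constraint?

No — it violates: Refactor depends on Handover

Build must be done before Handover — holds.
Prototype must be done before Refactor — violated.
Refactor depends on Handover — violated.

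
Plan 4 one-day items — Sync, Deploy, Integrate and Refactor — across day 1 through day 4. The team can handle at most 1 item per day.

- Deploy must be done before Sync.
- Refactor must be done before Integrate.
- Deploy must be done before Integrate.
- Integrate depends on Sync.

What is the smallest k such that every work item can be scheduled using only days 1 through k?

4

The precedence chain requires at least 3 distinct days.
With at most 1 per day and 4 work items, at least 4 days are needed.
4 works (last occupied day: day 4): for example Integrate -> day 4; Sync -> day 2; Deploy -> day 1; Refactor -> day 3.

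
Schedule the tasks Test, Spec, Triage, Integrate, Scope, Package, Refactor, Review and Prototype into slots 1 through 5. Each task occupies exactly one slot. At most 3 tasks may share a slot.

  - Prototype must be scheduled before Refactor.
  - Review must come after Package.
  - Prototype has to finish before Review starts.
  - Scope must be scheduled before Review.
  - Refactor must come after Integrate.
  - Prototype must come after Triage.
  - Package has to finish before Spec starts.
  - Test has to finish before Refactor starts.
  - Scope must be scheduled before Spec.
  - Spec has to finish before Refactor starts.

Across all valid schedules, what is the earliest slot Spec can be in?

2

Precedence pushes Spec to at least 2; downstream work caps Spec at 4.
Spec at 2 is achievable: Prototype -> 2, Integrate -> 3, Triage -> 1, Package -> 1, Spec -> 2, Test -> 2, Refactor -> 4, Review -> 3, Scope -> 1.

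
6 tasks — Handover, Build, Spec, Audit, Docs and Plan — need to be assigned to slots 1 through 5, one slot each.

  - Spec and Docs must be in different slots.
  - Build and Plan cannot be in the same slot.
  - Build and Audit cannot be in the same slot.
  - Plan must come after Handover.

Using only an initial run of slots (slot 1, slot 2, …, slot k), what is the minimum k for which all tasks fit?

2

The precedence chain requires at least 2 distinct slots.
2 works (last occupied slot: 2): for example Handover -> 1; Build -> 1; Spec -> 1; Audit -> 2; Plan -> 2; Docs -> 2.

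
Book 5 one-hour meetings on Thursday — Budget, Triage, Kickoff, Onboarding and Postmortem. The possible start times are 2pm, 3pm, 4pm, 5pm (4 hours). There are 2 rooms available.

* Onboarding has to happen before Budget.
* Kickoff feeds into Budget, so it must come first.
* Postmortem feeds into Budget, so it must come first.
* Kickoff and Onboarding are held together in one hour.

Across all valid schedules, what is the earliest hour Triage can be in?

2pm

Triage at 2pm is achievable: Kickoff=3pm; Triage=2pm; Postmortem=2pm; Onboarding=3pm; Budget=4pm.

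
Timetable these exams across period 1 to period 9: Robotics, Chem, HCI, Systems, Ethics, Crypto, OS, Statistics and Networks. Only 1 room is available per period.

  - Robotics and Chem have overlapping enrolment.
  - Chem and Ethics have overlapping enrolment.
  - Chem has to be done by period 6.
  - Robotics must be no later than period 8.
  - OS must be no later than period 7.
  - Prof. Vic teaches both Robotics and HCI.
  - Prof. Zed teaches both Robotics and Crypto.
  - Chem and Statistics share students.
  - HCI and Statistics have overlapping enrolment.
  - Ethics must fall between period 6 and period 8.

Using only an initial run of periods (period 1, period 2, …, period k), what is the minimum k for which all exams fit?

9

With at most 1 per period and 9 exams, at least 9 periods are needed.
Ethics can't be placed before period 6, so the schedule must run through at least period 6.
9 works (last occupied period: period 9): for example Ethics in period 6; OS in period 2; Statistics in period 8; Networks in period 9; Systems in period 5; Crypto in period 7; HCI in period 4; Robotics in period 3; Chem in period 1.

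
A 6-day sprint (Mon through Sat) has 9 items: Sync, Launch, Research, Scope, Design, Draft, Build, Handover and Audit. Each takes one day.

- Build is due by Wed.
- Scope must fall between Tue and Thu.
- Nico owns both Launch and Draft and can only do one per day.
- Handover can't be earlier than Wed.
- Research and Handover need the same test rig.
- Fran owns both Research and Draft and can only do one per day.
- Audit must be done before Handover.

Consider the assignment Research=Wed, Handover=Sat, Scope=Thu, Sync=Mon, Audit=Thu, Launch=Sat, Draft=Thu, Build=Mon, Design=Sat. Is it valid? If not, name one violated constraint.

Nico owns both Launch and Draft and can only do one per day — holds.
Scope must fall between Tue and Thu — holds.
Handover can't be earlier than Wed — holds.
Build is due by Wed — holds.
Research and Handover need the same test rig — holds.
Fran owns both Research and Draft and can only do one per day — holds.
Audit must be done before Handover — holds.

Yes, all constraints hold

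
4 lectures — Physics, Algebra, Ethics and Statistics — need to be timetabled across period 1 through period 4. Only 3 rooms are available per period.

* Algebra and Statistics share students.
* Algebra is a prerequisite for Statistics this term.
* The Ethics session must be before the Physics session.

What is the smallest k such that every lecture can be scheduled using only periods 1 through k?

The precedence chain requires at least 2 distinct periods.
With at most 3 per period and 4 lectures, at least 2 periods are needed.
2 works (last occupied period: period 2): for example Ethics=period 1, Physics=period 2, Statistics=period 2, Algebra=period 1.

2 periods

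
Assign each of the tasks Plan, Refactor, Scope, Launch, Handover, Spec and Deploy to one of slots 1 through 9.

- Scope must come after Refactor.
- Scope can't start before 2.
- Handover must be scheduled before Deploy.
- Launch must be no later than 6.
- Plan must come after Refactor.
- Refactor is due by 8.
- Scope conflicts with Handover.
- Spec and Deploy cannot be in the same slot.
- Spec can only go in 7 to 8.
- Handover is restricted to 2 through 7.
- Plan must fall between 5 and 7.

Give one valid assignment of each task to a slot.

Plan=5; Refactor=1; Handover=2; Deploy=3; Launch=1; Spec=7; Scope=3

Checking: Refactor(1) before Scope(3); Handover(2) before Deploy(3); Refactor(1) before Plan(5); Scope(3) != Handover(2); Spec(7) != Deploy(3); Launch=1 in [1,6]; Handover=2 in [2,7]; Scope=3 in [2,9]; Refactor=1 in [1,8]; Plan=5 in [5,7]; Spec=7 in [7,8].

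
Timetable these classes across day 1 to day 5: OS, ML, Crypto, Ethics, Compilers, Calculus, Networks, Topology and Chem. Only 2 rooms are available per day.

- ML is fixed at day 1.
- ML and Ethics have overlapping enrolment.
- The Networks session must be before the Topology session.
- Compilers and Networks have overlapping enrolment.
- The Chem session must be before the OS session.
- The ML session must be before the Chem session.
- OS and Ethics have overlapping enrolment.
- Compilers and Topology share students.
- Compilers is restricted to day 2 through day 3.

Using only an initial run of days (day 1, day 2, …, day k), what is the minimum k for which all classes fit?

The precedence chain requires at least 3 distinct days.
With at most 2 per day and 9 classes, at least 5 days are needed.
5 works (last occupied day: day 5): for example Crypto=day 4, Chem=day 2, Compilers=day 2, Networks=day 1, Topology=day 3, Calculus=day 5, ML=day 1, Ethics=day 4, OS=day 3.

5 days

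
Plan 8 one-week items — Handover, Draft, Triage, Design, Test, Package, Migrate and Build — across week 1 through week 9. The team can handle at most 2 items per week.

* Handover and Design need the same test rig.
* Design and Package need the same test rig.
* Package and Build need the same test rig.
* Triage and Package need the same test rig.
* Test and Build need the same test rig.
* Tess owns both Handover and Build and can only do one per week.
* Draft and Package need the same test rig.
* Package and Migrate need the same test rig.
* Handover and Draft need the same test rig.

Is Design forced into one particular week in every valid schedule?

Design can be week 1 (e.g. Draft -> week 1; Migrate -> week 4; Package -> week 3; Test -> week 3; Triage -> week 2; Design -> week 1; Build -> week 4; Handover -> week 2) or week 2 (e.g. Test=week 3; Handover=week 1; Migrate=week 4; Package=week 3; Design=week 2; Build=week 4; Draft=week 2; Triage=week 1).

No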